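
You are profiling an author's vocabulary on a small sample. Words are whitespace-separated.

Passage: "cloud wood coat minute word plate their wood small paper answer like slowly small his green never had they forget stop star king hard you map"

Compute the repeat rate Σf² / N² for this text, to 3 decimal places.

Frequencies: wood:2, small:2, cloud:1, coat:1, minute:1, word:1, plate:1, their:1, paper:1, answer:1, like:1, slowly:1, his:1, green:1, never:1, had:1, they:1, forget:1, stop:1, star:1, … (4 more, each freq 1)
Σf² = 30; N² = 676
Repeat rate = 30 / 676 = 0.044

0.044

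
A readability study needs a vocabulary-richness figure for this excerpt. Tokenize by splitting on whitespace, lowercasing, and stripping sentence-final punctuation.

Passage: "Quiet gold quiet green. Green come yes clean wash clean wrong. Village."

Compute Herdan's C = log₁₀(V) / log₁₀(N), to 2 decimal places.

N = 12, V = 9.
log₁₀(V) = 0.954243, log₁₀(N) = 1.079181
C = 0.954243 / 1.079181 = 0.88

0.88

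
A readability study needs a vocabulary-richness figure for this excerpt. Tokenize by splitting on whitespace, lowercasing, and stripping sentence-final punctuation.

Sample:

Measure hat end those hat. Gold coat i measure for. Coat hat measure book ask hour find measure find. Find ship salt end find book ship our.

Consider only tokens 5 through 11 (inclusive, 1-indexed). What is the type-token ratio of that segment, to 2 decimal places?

0.86

Segment tokens 5–11: hat, gold, coat, i, measure, for, coat
Segment N = 7, segment V = 6.
TTR = 6 / 7 = 0.86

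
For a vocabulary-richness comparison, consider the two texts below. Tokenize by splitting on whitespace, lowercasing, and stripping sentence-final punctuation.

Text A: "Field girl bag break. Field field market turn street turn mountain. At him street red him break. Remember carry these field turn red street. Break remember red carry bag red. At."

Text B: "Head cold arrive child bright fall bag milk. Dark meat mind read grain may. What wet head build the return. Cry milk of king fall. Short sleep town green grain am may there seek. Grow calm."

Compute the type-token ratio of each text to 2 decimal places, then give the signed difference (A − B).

TTR(A) = 14/31 = 0.45
TTR(B) = 31/36 = 0.86
Difference = 0.45 − 0.86 = -0.41

-0.41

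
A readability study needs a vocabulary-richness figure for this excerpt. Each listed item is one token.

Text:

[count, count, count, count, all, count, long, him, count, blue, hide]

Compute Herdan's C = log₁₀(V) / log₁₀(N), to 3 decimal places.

0.747

N = 11, V = 6.
log₁₀(V) = 0.778151, log₁₀(N) = 1.041393
C = 0.778151 / 1.041393 = 0.747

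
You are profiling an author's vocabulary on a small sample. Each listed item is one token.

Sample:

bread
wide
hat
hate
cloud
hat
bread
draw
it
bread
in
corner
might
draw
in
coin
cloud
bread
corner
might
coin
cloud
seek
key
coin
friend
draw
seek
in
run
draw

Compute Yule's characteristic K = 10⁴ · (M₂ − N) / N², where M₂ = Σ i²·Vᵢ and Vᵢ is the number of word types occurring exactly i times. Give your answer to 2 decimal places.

520.29

Frequencies: bread:4, draw:4, cloud:3, in:3, coin:3, hat:2, corner:2, might:2, seek:2, wide:1, hate:1, it:1, key:1, friend:1, run:1
N = 31. Frequency spectrum: V_1=6, V_2=4, V_3=3, V_4=2
M₂ = 1²·6 + 2²·4 + 3²·3 + 4²·2 = 81
K = 10000 × (81 − 31) / 31² = 520.29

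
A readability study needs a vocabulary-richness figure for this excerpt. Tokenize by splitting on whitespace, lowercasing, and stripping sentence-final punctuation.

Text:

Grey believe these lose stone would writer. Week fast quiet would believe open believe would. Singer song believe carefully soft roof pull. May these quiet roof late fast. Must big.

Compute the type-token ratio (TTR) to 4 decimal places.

N = 30 tokens, V = 21 types.
TTR = V / N = 21 / 30 = 0.7000

0.7000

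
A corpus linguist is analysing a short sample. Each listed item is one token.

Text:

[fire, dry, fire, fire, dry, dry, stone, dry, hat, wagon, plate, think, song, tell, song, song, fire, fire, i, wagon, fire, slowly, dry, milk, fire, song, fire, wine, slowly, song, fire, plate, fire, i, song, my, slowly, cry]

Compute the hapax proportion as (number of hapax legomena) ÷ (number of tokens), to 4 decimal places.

0.2105

Frequencies: fire:10, song:6, dry:5, slowly:3, wagon:2, plate:2, i:2, stone:1, hat:1, think:1, tell:1, milk:1, wine:1, my:1, cry:1
Hapax count = 8; token count = 38.
Ratio = 8 / 38 = 0.2105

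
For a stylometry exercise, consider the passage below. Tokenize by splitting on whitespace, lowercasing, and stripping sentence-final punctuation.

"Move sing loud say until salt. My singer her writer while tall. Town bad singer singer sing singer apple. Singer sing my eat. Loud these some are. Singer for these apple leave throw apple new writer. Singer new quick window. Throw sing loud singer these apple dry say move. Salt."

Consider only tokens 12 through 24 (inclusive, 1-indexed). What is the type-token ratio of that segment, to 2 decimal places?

0.69

Segment tokens 12–24: tall, town, bad, singer, singer, sing, singer, apple, singer, sing, my, eat, loud
Segment N = 13, segment V = 9.
TTR = 9 / 13 = 0.69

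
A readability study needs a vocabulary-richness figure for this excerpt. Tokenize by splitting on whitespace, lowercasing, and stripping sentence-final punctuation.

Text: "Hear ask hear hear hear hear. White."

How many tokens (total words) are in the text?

7

Tokens: hear, ask, hear, hear, hear, hear, white
N = 7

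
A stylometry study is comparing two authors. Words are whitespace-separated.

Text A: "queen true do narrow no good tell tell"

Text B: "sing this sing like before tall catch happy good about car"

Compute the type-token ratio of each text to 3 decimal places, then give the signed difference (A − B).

-0.034

TTR(A) = 7/8 = 0.875
TTR(B) = 10/11 = 0.909
Difference = 0.875 − 0.909 = -0.034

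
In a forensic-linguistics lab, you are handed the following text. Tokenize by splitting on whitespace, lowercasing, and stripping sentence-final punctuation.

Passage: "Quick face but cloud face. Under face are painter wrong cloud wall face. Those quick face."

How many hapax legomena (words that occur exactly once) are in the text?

7

Frequencies: face:5, quick:2, cloud:2, but:1, under:1, are:1, painter:1, wrong:1, wall:1, those:1
Hapax (freq=1): are, but, painter, those, under, wall, wrong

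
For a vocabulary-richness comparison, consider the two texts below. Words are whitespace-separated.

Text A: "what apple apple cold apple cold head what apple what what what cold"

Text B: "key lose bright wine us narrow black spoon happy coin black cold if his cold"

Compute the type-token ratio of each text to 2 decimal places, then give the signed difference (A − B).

TTR(A) = 4/13 = 0.31
TTR(B) = 13/15 = 0.87
Difference = 0.31 − 0.87 = -0.56

-0.56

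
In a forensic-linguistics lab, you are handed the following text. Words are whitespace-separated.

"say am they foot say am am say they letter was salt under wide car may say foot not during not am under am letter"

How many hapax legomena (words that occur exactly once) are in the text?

Frequencies: am:5, say:4, they:2, foot:2, letter:2, under:2, not:2, was:1, salt:1, wide:1, car:1, may:1, during:1
Hapax (freq=1): car, during, may, salt, was, wide

6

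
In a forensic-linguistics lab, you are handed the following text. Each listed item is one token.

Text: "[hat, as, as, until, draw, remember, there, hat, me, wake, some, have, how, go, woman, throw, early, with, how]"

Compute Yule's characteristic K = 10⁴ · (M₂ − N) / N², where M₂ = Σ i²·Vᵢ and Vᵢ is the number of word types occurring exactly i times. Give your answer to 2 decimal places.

166.20

Frequencies: hat:2, as:2, how:2, until:1, draw:1, remember:1, there:1, me:1, wake:1, some:1, have:1, go:1, woman:1, throw:1, early:1, with:1
N = 19. Frequency spectrum: V_1=13, V_2=3
M₂ = 1²·13 + 2²·3 = 25
K = 10000 × (25 − 19) / 19² = 166.20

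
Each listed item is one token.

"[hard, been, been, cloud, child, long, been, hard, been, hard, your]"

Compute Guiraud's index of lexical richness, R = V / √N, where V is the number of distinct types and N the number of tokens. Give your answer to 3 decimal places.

N = 11, V = 6.
√N = 3.316625
R = 6 / 3.316625 = 1.809

1.809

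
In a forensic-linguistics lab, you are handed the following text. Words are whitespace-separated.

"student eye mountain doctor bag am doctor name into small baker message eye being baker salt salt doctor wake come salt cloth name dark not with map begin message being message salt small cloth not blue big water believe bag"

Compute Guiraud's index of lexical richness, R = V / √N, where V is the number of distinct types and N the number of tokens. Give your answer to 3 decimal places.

3.953

N = 40, V = 25.
√N = 6.324555
R = 25 / 6.324555 = 3.953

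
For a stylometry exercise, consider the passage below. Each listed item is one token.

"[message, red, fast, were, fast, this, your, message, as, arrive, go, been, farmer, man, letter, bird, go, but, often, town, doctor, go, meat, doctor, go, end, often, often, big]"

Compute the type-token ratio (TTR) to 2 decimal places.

N = 29 tokens, V = 21 types.
TTR = V / N = 21 / 29 = 0.72

0.72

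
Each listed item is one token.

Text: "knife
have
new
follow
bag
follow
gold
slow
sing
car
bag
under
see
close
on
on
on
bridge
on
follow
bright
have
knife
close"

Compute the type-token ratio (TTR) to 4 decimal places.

0.6250

N = 24 tokens, V = 15 types.
TTR = V / N = 15 / 24 = 0.6250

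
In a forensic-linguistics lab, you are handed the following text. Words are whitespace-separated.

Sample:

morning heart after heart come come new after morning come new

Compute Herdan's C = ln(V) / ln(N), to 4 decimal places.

0.6712

N = 11, V = 5.
ln(V) = 1.609438, ln(N) = 2.397895
C = 1.609438 / 2.397895 = 0.6712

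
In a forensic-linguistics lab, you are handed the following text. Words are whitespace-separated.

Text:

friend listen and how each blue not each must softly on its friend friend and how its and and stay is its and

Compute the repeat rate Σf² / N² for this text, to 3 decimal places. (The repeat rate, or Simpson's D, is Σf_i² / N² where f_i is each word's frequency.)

Frequencies: and:5, friend:3, its:3, how:2, each:2, listen:1, blue:1, not:1, must:1, softly:1, on:1, stay:1, is:1
Σf² = 59; N² = 529
Repeat rate = 59 / 529 = 0.112

0.112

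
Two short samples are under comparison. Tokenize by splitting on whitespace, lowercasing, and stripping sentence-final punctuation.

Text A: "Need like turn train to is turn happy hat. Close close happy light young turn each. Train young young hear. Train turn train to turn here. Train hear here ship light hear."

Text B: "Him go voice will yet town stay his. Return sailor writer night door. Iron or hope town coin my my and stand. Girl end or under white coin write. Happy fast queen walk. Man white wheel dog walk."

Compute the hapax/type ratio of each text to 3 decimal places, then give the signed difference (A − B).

-0.413

A: hapax=6, V=15, ratio=0.400
B: hapax=26, V=32, ratio=0.813
Difference = 0.400 − 0.813 = -0.413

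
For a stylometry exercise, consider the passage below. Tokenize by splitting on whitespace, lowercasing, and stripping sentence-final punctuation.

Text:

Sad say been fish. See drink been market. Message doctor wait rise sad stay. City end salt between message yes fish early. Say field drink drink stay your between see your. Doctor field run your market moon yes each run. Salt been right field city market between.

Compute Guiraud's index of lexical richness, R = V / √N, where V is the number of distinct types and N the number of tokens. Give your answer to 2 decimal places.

N = 47, V = 24.
√N = 6.855655
R = 24 / 6.855655 = 3.50

3.50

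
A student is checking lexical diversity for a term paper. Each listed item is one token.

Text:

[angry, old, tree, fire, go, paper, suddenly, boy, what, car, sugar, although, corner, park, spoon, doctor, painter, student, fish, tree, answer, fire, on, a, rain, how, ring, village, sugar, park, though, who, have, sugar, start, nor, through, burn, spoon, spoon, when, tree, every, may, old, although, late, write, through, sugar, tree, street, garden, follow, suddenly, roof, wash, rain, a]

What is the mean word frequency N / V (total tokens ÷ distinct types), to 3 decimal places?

1.372

N = 59 tokens, V = 43 types.
Mean frequency = N / V = 59 / 43 = 1.372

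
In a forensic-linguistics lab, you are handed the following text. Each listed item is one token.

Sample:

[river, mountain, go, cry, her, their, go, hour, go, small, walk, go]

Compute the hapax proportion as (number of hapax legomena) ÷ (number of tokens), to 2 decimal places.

Frequencies: go:4, river:1, mountain:1, cry:1, her:1, their:1, hour:1, small:1, walk:1
Hapax count = 8; token count = 12.
Ratio = 8 / 12 = 0.67

0.67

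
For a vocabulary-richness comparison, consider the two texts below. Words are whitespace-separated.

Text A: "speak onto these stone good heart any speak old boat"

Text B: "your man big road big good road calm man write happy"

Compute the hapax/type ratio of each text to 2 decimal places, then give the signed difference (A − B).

A: hapax=8, V=9, ratio=0.89
B: hapax=5, V=8, ratio=0.63
Difference = 0.89 − 0.63 = 0.26

0.26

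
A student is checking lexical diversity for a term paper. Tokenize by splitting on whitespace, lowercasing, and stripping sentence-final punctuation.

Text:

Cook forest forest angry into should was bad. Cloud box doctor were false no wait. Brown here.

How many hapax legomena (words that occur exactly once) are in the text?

Frequencies: forest:2, cook:1, angry:1, into:1, should:1, was:1, bad:1, cloud:1, box:1, doctor:1, were:1, false:1, no:1, wait:1, brown:1, here:1
Hapax (freq=1): angry, bad, box, brown, cloud, cook, doctor, false, here, into, no, should, wait, was, were

15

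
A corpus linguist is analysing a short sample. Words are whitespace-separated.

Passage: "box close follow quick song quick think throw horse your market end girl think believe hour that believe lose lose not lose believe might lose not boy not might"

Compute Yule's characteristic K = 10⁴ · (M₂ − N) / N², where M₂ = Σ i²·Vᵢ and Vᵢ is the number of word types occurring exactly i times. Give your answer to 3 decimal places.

356.718

Frequencies: lose:4, believe:3, not:3, quick:2, think:2, might:2, box:1, close:1, follow:1, song:1, throw:1, horse:1, your:1, market:1, end:1, girl:1, hour:1, that:1, boy:1
N = 29. Frequency spectrum: V_1=13, V_2=3, V_3=2, V_4=1
M₂ = 1²·13 + 2²·3 + 3²·2 + 4²·1 = 59
K = 10000 × (59 − 29) / 29² = 356.718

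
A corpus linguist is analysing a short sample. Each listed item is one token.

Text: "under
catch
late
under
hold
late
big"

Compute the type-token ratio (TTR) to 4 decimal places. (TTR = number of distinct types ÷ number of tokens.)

N = 7 tokens, V = 5 types.
TTR = V / N = 5 / 7 = 0.7143

0.7143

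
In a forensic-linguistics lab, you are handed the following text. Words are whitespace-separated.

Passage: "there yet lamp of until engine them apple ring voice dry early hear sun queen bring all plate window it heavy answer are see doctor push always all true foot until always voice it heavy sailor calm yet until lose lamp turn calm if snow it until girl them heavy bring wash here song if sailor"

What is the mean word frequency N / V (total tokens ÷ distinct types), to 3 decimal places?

1.436

N = 56 tokens, V = 39 types.
Mean frequency = N / V = 56 / 39 = 1.436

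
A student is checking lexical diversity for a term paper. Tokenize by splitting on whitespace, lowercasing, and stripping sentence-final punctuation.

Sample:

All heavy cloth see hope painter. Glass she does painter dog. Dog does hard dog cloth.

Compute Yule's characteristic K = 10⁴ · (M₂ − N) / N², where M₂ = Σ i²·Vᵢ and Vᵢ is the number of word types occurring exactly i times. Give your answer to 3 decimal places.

468.750

Frequencies: dog:3, cloth:2, painter:2, does:2, all:1, heavy:1, see:1, hope:1, glass:1, she:1, hard:1
N = 16. Frequency spectrum: V_1=7, V_2=3, V_3=1
M₂ = 1²·7 + 2²·3 + 3²·1 = 28
K = 10000 × (28 − 16) / 16² = 468.750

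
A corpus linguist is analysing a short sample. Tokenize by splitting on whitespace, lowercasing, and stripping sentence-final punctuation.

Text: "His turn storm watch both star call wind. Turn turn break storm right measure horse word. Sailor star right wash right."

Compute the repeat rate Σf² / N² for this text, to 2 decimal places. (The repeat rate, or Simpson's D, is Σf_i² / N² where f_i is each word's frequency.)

0.08

Frequencies: turn:3, right:3, storm:2, star:2, his:1, watch:1, both:1, call:1, wind:1, break:1, measure:1, horse:1, word:1, sailor:1, wash:1
Σf² = 37; N² = 441
Repeat rate = 37 / 441 = 0.08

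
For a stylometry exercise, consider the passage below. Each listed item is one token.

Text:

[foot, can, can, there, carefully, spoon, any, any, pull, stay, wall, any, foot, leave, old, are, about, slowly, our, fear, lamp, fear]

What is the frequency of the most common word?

Frequencies: any:3, foot:2, can:2, fear:2, there:1, carefully:1, spoon:1, pull:1, stay:1, wall:1, leave:1, old:1, are:1, about:1, slowly:1, our:1, lamp:1
Most common: 'any' with frequency 3.

3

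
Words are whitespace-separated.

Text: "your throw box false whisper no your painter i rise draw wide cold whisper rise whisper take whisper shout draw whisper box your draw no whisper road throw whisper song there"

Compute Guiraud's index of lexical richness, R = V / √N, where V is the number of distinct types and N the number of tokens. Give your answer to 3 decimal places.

N = 31, V = 17.
√N = 5.567764
R = 17 / 5.567764 = 3.053

3.053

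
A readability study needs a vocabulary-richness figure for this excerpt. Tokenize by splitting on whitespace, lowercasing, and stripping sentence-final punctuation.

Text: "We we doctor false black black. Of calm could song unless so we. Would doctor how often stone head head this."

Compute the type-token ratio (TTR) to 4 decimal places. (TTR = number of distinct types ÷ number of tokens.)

N = 21 tokens, V = 16 types.
TTR = V / N = 16 / 21 = 0.7619

0.7619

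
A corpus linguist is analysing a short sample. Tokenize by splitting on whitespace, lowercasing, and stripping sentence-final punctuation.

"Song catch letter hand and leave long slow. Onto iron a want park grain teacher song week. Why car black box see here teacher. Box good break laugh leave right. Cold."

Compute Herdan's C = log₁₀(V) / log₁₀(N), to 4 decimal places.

N = 31, V = 27.
log₁₀(V) = 1.431364, log₁₀(N) = 1.491362
C = 1.431364 / 1.491362 = 0.9598

0.9598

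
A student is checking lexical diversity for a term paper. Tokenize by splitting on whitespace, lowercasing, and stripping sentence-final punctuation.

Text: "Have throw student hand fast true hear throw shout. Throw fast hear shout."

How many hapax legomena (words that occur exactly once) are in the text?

Frequencies: throw:3, fast:2, hear:2, shout:2, have:1, student:1, hand:1, true:1
Hapax (freq=1): hand, have, student, true

4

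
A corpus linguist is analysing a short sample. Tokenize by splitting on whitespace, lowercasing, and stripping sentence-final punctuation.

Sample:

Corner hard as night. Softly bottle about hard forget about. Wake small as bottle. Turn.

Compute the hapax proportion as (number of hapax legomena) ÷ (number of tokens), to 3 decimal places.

0.467

Frequencies: hard:2, as:2, bottle:2, about:2, corner:1, night:1, softly:1, forget:1, wake:1, small:1, turn:1
Hapax count = 7; token count = 15.
Ratio = 7 / 15 = 0.467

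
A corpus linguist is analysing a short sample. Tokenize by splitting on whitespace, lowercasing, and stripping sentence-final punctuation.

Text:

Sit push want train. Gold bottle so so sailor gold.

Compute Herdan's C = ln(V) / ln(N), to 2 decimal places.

N = 10, V = 8.
ln(V) = 2.079442, ln(N) = 2.302585
C = 2.079442 / 2.302585 = 0.90

0.90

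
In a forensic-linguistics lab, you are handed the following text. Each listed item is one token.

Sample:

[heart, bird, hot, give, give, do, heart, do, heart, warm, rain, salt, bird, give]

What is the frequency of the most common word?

3

Frequencies: heart:3, give:3, bird:2, do:2, hot:1, warm:1, rain:1, salt:1
Most common: 'heart' with frequency 3.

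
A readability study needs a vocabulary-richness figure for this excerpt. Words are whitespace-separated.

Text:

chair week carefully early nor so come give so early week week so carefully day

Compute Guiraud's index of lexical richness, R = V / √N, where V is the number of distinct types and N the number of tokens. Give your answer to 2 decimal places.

2.32

N = 15, V = 9.
√N = 3.872983
R = 9 / 3.872983 = 2.32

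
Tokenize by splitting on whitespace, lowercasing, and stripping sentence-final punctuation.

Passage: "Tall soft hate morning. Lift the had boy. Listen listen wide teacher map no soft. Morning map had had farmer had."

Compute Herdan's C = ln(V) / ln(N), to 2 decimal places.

0.87

N = 21, V = 14.
ln(V) = 2.639057, ln(N) = 3.044522
C = 2.639057 / 3.044522 = 0.87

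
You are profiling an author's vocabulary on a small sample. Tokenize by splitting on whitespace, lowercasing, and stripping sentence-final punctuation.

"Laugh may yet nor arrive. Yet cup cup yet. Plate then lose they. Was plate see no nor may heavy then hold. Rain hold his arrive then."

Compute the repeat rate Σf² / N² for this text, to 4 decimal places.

0.0700

Frequencies: yet:3, then:3, may:2, nor:2, arrive:2, cup:2, plate:2, hold:2, laugh:1, lose:1, they:1, was:1, see:1, no:1, heavy:1, rain:1, his:1
Σf² = 51; N² = 729
Repeat rate = 51 / 729 = 0.0700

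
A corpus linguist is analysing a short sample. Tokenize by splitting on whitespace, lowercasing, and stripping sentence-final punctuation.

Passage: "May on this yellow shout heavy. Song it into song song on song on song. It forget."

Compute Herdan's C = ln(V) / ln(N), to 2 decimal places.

0.81

N = 17, V = 10.
ln(V) = 2.302585, ln(N) = 2.833213
C = 2.302585 / 2.833213 = 0.81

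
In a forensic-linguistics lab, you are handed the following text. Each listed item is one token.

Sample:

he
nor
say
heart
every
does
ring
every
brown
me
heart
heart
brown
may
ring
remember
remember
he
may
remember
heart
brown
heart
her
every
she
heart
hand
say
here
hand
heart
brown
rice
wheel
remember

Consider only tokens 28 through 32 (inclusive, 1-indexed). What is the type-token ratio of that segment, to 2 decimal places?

0.80

Segment tokens 28–32: hand, say, here, hand, heart
Segment N = 5, segment V = 4.
TTR = 4 / 5 = 0.80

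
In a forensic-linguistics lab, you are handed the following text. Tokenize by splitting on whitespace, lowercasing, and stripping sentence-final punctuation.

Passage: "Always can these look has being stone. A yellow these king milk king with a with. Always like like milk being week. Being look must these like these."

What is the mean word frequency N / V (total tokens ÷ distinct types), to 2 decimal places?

1.87

N = 28 tokens, V = 15 types.
Mean frequency = N / V = 28 / 15 = 1.87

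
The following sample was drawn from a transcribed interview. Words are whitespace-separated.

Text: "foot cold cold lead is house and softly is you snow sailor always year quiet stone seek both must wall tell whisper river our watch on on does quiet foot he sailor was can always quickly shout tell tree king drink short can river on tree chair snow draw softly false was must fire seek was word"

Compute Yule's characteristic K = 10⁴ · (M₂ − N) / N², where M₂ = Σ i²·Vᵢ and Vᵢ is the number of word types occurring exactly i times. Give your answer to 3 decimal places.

123.115

Frequencies: on:3, was:3, foot:2, cold:2, is:2, softly:2, snow:2, sailor:2, always:2, quiet:2, seek:2, must:2, tell:2, river:2, can:2, tree:2, lead:1, house:1, and:1, you:1, … (19 more, each freq 1)
N = 57. Frequency spectrum: V_1=23, V_2=14, V_3=2
M₂ = 1²·23 + 2²·14 + 3²·2 = 97
K = 10000 × (97 − 57) / 57² = 123.115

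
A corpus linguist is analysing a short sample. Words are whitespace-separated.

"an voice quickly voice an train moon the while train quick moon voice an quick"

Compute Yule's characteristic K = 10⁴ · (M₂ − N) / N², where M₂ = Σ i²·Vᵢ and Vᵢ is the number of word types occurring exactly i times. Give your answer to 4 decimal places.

800.0000

Frequencies: an:3, voice:3, train:2, moon:2, quick:2, quickly:1, the:1, while:1
N = 15. Frequency spectrum: V_1=3, V_2=3, V_3=2
M₂ = 1²·3 + 2²·3 + 3²·2 = 33
K = 10000 × (33 − 15) / 15² = 800.0000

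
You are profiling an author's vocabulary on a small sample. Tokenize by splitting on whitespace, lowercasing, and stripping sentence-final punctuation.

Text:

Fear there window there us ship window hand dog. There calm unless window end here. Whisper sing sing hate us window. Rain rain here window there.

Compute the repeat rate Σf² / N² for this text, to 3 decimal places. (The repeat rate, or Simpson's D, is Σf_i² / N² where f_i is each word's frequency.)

0.098

Frequencies: window:5, there:4, us:2, here:2, sing:2, rain:2, fear:1, ship:1, hand:1, dog:1, calm:1, unless:1, end:1, whisper:1, hate:1
Σf² = 66; N² = 676
Repeat rate = 66 / 676 = 0.098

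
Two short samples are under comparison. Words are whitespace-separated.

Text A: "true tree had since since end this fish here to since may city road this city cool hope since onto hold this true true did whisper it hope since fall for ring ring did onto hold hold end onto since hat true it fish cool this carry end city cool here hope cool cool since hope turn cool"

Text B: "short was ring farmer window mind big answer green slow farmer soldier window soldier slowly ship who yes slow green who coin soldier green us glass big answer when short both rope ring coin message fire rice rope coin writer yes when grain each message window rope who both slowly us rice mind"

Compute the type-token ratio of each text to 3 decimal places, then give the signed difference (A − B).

TTR(A) = 25/58 = 0.431
TTR(B) = 27/53 = 0.509
Difference = 0.431 − 0.509 = -0.078

-0.078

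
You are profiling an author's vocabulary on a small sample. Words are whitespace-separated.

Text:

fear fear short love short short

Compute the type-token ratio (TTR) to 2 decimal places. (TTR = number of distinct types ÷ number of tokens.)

0.50

N = 6 tokens, V = 3 types.
TTR = V / N = 3 / 6 = 0.50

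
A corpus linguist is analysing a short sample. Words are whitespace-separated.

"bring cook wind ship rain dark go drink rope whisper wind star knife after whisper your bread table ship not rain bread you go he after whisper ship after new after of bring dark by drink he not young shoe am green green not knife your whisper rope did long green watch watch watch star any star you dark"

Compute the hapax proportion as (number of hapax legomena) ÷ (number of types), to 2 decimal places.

0.37

Frequencies: whisper:4, after:4, ship:3, dark:3, star:3, not:3, green:3, watch:3, bring:2, wind:2, rain:2, go:2, drink:2, rope:2, knife:2, your:2, bread:2, you:2, he:2, cook:1, … (10 more, each freq 1)
Hapax count = 11; type count = 30.
Ratio = 11 / 30 = 0.37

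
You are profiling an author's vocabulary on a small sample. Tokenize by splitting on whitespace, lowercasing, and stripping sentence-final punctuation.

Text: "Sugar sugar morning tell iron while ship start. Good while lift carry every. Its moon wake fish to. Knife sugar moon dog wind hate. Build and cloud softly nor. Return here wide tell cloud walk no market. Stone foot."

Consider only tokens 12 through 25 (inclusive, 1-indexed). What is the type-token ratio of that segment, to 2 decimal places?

Segment tokens 12–25: carry, every, its, moon, wake, fish, to, knife, sugar, moon, dog, wind, hate, build
Segment N = 14, segment V = 13.
TTR = 13 / 14 = 0.93

0.93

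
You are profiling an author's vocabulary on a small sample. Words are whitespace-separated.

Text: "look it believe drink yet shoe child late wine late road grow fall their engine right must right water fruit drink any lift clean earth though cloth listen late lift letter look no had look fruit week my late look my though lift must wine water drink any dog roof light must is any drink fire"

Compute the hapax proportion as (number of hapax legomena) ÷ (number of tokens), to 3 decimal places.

0.411

Frequencies: look:4, drink:4, late:4, must:3, any:3, lift:3, wine:2, right:2, water:2, fruit:2, though:2, my:2, it:1, believe:1, yet:1, shoe:1, child:1, road:1, grow:1, fall:1, … (15 more, each freq 1)
Hapax count = 23; token count = 56.
Ratio = 23 / 56 = 0.411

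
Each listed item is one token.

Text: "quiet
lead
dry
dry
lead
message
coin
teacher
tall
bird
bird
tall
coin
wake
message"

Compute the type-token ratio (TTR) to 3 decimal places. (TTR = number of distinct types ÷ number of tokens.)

N = 15 tokens, V = 9 types.
TTR = V / N = 9 / 15 = 0.600

0.600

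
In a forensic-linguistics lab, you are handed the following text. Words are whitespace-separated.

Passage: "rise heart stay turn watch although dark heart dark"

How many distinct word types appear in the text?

Distinct types: {although, dark, heart, rise, stay, turn, watch}
V = 7

7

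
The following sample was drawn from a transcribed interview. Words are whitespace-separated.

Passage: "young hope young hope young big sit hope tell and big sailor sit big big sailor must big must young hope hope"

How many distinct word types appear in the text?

8

Distinct types: {and, big, hope, must, sailor, sit, tell, young}
V = 8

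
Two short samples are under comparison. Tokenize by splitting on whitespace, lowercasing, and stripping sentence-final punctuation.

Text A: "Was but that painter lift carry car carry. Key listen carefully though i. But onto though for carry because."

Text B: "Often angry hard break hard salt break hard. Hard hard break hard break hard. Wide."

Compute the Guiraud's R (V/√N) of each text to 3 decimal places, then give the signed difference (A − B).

1.892

A: V=15, N=19, R=3.441
B: V=6, N=15, R=1.549
Difference = 3.441 − 1.549 = 1.892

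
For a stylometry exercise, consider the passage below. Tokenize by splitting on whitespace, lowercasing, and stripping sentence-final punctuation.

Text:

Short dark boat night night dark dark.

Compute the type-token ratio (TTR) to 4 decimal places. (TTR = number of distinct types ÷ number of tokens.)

N = 7 tokens, V = 4 types.
TTR = V / N = 4 / 7 = 0.5714

0.5714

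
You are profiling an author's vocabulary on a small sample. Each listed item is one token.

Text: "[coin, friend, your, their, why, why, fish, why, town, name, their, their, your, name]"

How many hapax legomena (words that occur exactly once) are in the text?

4

Frequencies: their:3, why:3, your:2, name:2, coin:1, friend:1, fish:1, town:1
Hapax (freq=1): coin, fish, friend, town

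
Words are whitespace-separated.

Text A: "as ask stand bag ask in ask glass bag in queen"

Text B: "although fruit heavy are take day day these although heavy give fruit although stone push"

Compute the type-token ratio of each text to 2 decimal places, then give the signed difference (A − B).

-0.03

TTR(A) = 7/11 = 0.64
TTR(B) = 10/15 = 0.67
Difference = 0.64 − 0.67 = -0.03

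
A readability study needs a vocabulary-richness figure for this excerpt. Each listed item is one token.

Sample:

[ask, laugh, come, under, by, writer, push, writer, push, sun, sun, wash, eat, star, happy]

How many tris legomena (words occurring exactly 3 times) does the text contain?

Frequencies: writer:2, push:2, sun:2, ask:1, laugh:1, come:1, under:1, by:1, wash:1, eat:1, star:1, happy:1
Words with frequency 3: (none)

0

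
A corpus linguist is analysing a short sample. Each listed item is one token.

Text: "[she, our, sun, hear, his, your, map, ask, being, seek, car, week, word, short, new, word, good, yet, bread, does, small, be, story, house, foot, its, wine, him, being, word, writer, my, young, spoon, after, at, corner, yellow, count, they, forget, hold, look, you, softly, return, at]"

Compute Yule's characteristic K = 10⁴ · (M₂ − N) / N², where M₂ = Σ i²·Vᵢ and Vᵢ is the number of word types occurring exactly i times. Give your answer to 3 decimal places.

Frequencies: word:3, being:2, at:2, she:1, our:1, sun:1, hear:1, his:1, your:1, map:1, ask:1, seek:1, car:1, week:1, short:1, new:1, good:1, yet:1, bread:1, does:1, … (23 more, each freq 1)
N = 47. Frequency spectrum: V_1=40, V_2=2, V_3=1
M₂ = 1²·40 + 2²·2 + 3²·1 = 57
K = 10000 × (57 − 47) / 47² = 45.269

45.269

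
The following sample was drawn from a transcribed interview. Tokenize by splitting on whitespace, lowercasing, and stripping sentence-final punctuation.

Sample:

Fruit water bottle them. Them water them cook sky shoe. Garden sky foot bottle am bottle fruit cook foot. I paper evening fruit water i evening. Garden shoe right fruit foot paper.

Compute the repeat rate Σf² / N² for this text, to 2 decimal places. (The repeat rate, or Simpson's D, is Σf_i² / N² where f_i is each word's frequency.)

0.08

Frequencies: fruit:4, water:3, bottle:3, them:3, foot:3, cook:2, sky:2, shoe:2, garden:2, i:2, paper:2, evening:2, am:1, right:1
Σf² = 82; N² = 1024
Repeat rate = 82 / 1024 = 0.08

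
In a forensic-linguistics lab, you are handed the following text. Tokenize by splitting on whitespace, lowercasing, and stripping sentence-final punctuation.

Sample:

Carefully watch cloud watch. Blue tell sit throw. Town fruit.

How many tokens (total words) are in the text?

Tokens: carefully, watch, cloud, watch, blue, tell, sit, throw, town, fruit
N = 10

10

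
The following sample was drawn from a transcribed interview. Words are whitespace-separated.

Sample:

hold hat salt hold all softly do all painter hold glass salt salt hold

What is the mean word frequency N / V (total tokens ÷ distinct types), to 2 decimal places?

N = 14 tokens, V = 8 types.
Mean frequency = N / V = 14 / 8 = 1.75

1.75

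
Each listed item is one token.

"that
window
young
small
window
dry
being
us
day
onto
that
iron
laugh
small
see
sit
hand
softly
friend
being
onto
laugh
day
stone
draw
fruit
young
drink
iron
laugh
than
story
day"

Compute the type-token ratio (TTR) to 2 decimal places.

0.67

N = 33 tokens, V = 22 types.
TTR = V / N = 22 / 33 = 0.67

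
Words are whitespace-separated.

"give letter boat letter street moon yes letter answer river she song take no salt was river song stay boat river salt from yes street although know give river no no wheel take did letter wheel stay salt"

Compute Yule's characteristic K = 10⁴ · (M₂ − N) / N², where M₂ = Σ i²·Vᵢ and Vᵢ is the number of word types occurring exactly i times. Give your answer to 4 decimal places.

Frequencies: letter:4, river:4, no:3, salt:3, give:2, boat:2, street:2, yes:2, song:2, take:2, stay:2, wheel:2, moon:1, answer:1, she:1, was:1, from:1, although:1, know:1, did:1
N = 38. Frequency spectrum: V_1=8, V_2=8, V_3=2, V_4=2
M₂ = 1²·8 + 2²·8 + 3²·2 + 4²·2 = 90
K = 10000 × (90 − 38) / 38² = 360.1108

360.1108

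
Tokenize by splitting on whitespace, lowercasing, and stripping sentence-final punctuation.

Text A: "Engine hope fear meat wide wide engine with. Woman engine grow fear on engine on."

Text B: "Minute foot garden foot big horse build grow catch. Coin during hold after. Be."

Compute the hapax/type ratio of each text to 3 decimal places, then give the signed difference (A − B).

A: hapax=5, V=9, ratio=0.556
B: hapax=12, V=13, ratio=0.923
Difference = 0.556 − 0.923 = -0.367

-0.367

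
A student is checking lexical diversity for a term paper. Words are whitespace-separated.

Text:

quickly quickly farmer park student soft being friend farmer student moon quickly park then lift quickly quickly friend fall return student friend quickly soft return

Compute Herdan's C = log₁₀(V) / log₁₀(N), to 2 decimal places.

N = 25, V = 12.
log₁₀(V) = 1.079181, log₁₀(N) = 1.397940
C = 1.079181 / 1.397940 = 0.77

0.77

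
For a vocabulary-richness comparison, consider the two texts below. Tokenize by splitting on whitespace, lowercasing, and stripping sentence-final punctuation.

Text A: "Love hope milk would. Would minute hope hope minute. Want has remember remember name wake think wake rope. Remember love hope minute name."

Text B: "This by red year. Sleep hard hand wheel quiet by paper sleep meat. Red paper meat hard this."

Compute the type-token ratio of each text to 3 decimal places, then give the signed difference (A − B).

TTR(A) = 12/23 = 0.522
TTR(B) = 11/18 = 0.611
Difference = 0.522 − 0.611 = -0.089

-0.089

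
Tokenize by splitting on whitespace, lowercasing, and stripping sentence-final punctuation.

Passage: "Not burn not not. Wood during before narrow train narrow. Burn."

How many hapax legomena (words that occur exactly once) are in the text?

4

Frequencies: not:3, burn:2, narrow:2, wood:1, during:1, before:1, train:1
Hapax (freq=1): before, during, train, wood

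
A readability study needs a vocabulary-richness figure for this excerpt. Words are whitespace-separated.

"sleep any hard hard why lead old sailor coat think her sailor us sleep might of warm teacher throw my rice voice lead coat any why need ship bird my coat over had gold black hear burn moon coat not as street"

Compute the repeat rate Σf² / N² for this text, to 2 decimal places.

Frequencies: coat:4, sleep:2, any:2, hard:2, why:2, lead:2, sailor:2, my:2, old:1, think:1, her:1, us:1, might:1, of:1, warm:1, teacher:1, throw:1, rice:1, voice:1, need:1, … (12 more, each freq 1)
Σf² = 68; N² = 1764
Repeat rate = 68 / 1764 = 0.04

0.04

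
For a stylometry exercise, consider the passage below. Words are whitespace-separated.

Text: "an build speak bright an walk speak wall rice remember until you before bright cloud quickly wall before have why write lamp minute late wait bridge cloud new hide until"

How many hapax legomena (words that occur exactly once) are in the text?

Frequencies: an:2, speak:2, bright:2, wall:2, until:2, before:2, cloud:2, build:1, walk:1, rice:1, remember:1, you:1, quickly:1, have:1, why:1, write:1, lamp:1, minute:1, late:1, wait:1, … (3 more, each freq 1)
Hapax (freq=1): bridge, build, have, hide, lamp, late, minute, new, quickly, remember, rice, wait, walk, why, write, you

16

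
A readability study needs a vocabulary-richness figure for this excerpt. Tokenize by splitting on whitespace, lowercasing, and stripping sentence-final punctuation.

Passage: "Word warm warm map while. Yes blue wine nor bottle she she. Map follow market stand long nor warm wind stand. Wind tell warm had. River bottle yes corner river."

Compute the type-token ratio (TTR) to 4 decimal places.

N = 30 tokens, V = 19 types.
TTR = V / N = 19 / 30 = 0.6333

0.6333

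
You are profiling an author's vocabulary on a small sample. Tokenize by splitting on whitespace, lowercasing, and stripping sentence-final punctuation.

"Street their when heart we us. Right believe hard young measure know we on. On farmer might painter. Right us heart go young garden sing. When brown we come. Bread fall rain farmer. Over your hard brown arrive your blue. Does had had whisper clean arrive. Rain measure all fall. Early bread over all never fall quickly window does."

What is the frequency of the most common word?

3

Frequencies: we:3, fall:3, when:2, heart:2, us:2, right:2, hard:2, young:2, measure:2, on:2, farmer:2, brown:2, bread:2, rain:2, over:2, your:2, arrive:2, does:2, had:2, all:2, … (17 more, each freq 1)
Most common: 'we' with frequency 3.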